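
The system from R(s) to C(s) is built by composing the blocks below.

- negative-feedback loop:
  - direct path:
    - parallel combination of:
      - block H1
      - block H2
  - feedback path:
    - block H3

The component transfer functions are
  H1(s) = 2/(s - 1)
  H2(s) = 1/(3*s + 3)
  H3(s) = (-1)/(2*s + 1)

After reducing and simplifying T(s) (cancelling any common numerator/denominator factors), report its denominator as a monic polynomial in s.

Step 1: parallel reduction of H1, H2: (7*s + 5)/(3*s^2 - 3)
Step 2: close the feedback loop around (H1+H2), H3: (14*s^2 + 17*s + 5)/(6*s^3 + 3*s^2 - 13*s - 8)
That last expression is T(s), already simplified. Scaling its denominator by 1/6 (the reciprocal of the leading coefficient) yields the monic denominator.

Answer: s^3 + s^2/2 - 13*s/6 - 4/3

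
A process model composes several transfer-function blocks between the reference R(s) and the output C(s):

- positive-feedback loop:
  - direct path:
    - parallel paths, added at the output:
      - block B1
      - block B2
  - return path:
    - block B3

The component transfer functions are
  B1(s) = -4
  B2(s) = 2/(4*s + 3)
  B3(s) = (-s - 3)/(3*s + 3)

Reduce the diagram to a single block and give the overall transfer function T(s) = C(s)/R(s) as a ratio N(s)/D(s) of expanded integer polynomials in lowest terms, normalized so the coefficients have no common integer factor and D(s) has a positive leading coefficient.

First reduce the diagram to T(s).

1. reduce the parallel group B1, B2 = (-16*s - 10)/(4*s + 3)
2. close the feedback loop around (B1+B2), B3; the result is T(s) itself (integer coefficients, no common factor, positive leading denominator coefficient)

Answer: (48*s^2 + 78*s + 30)/(4*s^2 + 37*s + 21)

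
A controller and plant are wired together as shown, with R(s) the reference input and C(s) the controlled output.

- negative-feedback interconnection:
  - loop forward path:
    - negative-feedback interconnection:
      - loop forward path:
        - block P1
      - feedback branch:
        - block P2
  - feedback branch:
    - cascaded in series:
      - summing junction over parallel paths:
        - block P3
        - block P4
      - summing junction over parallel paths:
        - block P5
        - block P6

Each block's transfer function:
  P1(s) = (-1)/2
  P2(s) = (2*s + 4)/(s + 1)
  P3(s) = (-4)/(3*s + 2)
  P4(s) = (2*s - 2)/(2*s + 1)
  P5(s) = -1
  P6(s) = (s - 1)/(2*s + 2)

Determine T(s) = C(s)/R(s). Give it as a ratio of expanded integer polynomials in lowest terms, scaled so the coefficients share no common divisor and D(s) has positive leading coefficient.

Step 1. collapse the loop (P1 forward, P2 return), giving s/2 + 1/2
Step 2. reduce the parallel group P3, P4, giving (6*s^2 - 10*s - 8)/(6*s^2 + 7*s + 2)
Step 3. add P5, P6 (parallel), giving (-s - 3)/(2*s + 2)
Step 4. multiply (P3+P4), (P5+P6) (series), giving (-3*s^3 - 4*s^2 + 19*s + 12)/(6*s^3 + 13*s^2 + 9*s + 2)
Step 5. feedback reduction of [P1/(1+P1*P2)], ((P3+P4)*(P5+P6)), giving the overall T(s)

Therefore the answer is (-6*s^3 - 13*s^2 - 9*s - 2)/(3*s^3 - 8*s^2 - 33*s - 16).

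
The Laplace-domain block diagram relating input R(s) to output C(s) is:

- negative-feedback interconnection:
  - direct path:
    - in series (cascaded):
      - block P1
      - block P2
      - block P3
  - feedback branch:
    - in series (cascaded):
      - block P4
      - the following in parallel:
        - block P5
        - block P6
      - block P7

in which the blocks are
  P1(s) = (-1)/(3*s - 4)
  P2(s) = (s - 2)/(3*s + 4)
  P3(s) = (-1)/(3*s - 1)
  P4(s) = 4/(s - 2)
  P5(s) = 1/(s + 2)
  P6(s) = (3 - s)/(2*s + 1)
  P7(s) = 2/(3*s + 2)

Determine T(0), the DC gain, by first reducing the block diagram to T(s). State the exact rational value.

[1] combine P1, P2, P3 in series -> (s - 2)/(27*s^3 - 9*s^2 - 48*s + 16)
[2] combine P5, P6 in parallel -> (-s^2 + 3*s + 7)/(2*s^2 + 5*s + 2)
[3] cascade P4, (P5+P6), P7 -> (-8*s^2 + 24*s + 56)/(6*s^4 + 7*s^3 - 22*s^2 - 28*s - 8)
[4] collapse the loop ((P1*P2*P3) forward, (P4*(P5+P6)*P7) return) -> (6*s^4 + 7*s^3 - 22*s^2 - 28*s - 8)/(162*s^6 + 459*s^5 - 27*s^4 - 852*s^3 - 508*s^2 + 88*s + 120)
Step 4 gives the overall T(s). Then T(0) = -8/120 = -1/15.

Hence the answer: -1/15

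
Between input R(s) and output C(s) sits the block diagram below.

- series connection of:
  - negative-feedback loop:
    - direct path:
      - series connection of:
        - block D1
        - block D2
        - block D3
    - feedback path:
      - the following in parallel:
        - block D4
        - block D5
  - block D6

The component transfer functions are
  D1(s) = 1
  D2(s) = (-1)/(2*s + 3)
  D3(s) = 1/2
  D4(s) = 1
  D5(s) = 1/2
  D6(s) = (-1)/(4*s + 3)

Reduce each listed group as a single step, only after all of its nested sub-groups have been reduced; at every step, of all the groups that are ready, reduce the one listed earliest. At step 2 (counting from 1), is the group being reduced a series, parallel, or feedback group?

Reducing step by step:

Step 1: combine D1, D2, D3 in series
Step 2: combine D4, D5 in parallel
Step 3: close the feedback loop around (D1*D2*D3), (D4+D5)
Step 4: multiply [(D1*D2*D3)/(1+(D1*D2*D3)*(D4+D5))], D6 (series)
The group at step 2 is a parallel group.

Answer: parallel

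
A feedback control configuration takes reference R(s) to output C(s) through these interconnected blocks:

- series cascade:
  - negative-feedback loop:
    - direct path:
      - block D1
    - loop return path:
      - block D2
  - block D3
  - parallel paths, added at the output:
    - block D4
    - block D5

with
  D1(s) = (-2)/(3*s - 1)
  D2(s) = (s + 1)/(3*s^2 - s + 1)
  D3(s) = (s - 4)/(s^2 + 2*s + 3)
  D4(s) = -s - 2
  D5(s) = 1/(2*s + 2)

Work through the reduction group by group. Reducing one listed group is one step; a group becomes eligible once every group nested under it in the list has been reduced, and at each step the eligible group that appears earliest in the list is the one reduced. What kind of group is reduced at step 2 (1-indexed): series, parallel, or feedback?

1. collapse the loop (D1 forward, D2 return)
2. reduce the parallel group D4, D5
3. multiply [D1/(1+D1*D2)], D3, (D4+D5) (series)
Step 2: parallel.

Therefore the answer is parallel.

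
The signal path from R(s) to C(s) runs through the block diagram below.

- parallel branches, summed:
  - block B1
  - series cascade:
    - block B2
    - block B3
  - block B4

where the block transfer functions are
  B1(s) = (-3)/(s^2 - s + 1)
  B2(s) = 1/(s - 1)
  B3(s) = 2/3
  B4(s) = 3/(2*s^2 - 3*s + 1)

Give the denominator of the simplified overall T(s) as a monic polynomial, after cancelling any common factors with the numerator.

First reduce the diagram to T(s).

Step 1. series reduction of B2, B3 = 2/(3*s - 3)
Step 2. add B1, (B2*B3), B4 (parallel) = (4*s^3 - 15*s^2 + 24*s - 2)/(6*s^4 - 15*s^3 + 18*s^2 - 12*s + 3)
Step 2 gives the fully reduced T(s), with no common factor left to cancel. The denominator's leading coefficient is 6, so divide each of its coefficients by 6 to get the monic form.

Answer: s^4 - 5*s^3/2 + 3*s^2 - 2*s + 1/2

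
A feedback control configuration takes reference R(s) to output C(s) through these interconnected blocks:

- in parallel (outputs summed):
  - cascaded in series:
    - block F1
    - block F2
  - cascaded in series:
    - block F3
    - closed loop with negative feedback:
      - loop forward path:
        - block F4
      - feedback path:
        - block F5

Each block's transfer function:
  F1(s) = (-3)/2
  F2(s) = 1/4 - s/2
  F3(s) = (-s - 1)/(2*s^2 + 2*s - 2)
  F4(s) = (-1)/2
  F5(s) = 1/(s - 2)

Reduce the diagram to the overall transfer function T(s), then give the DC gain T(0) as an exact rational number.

1. series reduction of F1, F2 = 3*s/4 - 3/8
2. reduce the feedback loop with forward F4 and return F5 = (2 - s)/(2*s - 5)
3. series reduction of F3, [F4/(1+F4*F5)] = (s^2 - s - 2)/(4*s^3 - 6*s^2 - 14*s + 10)
4. parallel reduction of (F1*F2), (F3*[F4/(1+F4*F5)]) = (12*s^4 - 24*s^3 - 29*s^2 + 47*s - 23)/(16*s^3 - 24*s^2 - 56*s + 40)
DC gain: substitute s = 0 into T(s) from step 4: T(0) = -23/40.

Hence the answer: -23/40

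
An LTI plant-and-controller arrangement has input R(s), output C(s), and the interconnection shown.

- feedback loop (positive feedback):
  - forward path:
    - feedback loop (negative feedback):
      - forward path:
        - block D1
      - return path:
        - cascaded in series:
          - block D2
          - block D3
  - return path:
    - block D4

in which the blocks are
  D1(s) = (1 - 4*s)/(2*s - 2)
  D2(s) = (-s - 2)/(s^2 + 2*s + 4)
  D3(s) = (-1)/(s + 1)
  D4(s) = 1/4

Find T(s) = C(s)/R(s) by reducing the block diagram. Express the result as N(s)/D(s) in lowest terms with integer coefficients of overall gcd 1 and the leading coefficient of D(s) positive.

Answer: (-16*s^4 - 44*s^3 - 84*s^2 - 40*s + 16)/(12*s^4 + 27*s^3 + 29*s^2 - 34*s - 28)

Working:
Step 1: multiply D2, D3 (series) = (s + 2)/(s^3 + 3*s^2 + 6*s + 4)
Step 2: close the feedback loop around D1, (D2*D3) = (-4*s^4 - 11*s^3 - 21*s^2 - 10*s + 4)/(2*s^4 + 4*s^3 + 2*s^2 - 11*s - 6)
Step 3: reduce the feedback loop with forward [D1/(1+D1*(D2*D3))] and return D4; the result is T(s) itself (integer coefficients, no common factor, positive leading denominator coefficient)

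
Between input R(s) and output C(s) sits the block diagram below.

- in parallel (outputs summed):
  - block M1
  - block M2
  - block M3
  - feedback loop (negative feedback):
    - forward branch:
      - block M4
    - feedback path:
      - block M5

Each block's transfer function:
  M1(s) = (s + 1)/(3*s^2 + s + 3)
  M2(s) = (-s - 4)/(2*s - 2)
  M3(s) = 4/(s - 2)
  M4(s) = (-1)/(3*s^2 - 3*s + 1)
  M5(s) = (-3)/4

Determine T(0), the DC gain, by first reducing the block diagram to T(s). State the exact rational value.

(1) feedback reduction of M4, M5; result (-4)/(12*s^2 - 12*s + 7)
(2) parallel reduction of M1, M2, M3, [M4/(1+M4*M5)]; result (-36*s^6 + 264*s^5 - 285*s^4 + 401*s^3 - 199*s^2 + 120*s - 20)/(72*s^6 - 264*s^5 + 378*s^4 - 424*s^3 + 396*s^2 - 242*s + 84)
That last expression is T(s); at s = 0 only the constant terms survive, so T(0) = -20/84 = -5/21.

Therefore the answer is -5/21.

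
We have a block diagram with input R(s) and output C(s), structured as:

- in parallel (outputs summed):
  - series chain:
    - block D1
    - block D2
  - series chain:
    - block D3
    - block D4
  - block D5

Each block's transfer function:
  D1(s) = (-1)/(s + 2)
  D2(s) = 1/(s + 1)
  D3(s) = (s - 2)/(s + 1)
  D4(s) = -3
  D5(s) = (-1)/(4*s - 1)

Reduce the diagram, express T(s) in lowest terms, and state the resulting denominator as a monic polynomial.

Step 1 - series reduction of D1, D2, giving (-1)/(s^2 + 3*s + 2)
Step 2 - multiply D3, D4 (series), giving (6 - 3*s)/(s + 1)
Step 3 - reduce the parallel group (D1*D2), (D3*D4), D5, giving (-12*s^3 + 2*s^2 + 41*s - 13)/(4*s^3 + 11*s^2 + 5*s - 2)
Step 3 gives the fully reduced T(s), with no common factor left to cancel. The denominator's leading coefficient is 4, so divide each of its coefficients by 4 to get the monic form.

Hence the answer: s^3 + 11*s^2/4 + 5*s/4 - 1/2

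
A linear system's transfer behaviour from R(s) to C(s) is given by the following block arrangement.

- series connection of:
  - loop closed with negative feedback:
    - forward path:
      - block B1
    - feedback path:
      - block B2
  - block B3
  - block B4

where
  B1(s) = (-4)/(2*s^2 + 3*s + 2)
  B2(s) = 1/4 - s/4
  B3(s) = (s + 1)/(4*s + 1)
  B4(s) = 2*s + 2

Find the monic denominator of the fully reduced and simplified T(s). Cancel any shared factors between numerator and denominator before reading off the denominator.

Reducing step by step:

Step 1. close the feedback loop around B1, B2 -> (-4)/(2*s^2 + 4*s + 1)
Step 2. combine [B1/(1+B1*B2)], B3, B4 in series -> (-8*s^2 - 16*s - 8)/(8*s^3 + 18*s^2 + 8*s + 1)
No further cancellation is possible in the step-2 result, so that is T(s). Its denominator becomes monic after dividing by the leading coefficient 8.

Answer: s^3 + 9*s^2/4 + s + 1/8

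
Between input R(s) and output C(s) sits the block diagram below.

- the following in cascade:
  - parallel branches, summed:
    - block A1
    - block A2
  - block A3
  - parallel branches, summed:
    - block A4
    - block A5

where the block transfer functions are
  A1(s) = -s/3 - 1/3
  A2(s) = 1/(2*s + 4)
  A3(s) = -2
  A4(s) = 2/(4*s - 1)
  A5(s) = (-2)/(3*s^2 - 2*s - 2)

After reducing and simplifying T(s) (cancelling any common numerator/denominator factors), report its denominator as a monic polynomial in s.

Answer: s^4 + 13*s^3/12 - 7*s^2/3 - 5*s/6 + 1/3

Working:
Step 1 - add A1, A2 (parallel) gives (-2*s^2 - 6*s - 1)/(6*s + 12)
Step 2 - combine A4, A5 in parallel gives (6*s^2 - 12*s - 2)/(12*s^3 - 11*s^2 - 6*s + 2)
Step 3 - series reduction of (A1+A2), A3, (A4+A5) gives (12*s^4 + 12*s^3 - 70*s^2 - 24*s - 2)/(36*s^4 + 39*s^3 - 84*s^2 - 30*s + 12)
T(s) is the step-3 result (common factors already cancelled). Leading coefficient of the denominator: 36. Divide through by 36 for the monic polynomial.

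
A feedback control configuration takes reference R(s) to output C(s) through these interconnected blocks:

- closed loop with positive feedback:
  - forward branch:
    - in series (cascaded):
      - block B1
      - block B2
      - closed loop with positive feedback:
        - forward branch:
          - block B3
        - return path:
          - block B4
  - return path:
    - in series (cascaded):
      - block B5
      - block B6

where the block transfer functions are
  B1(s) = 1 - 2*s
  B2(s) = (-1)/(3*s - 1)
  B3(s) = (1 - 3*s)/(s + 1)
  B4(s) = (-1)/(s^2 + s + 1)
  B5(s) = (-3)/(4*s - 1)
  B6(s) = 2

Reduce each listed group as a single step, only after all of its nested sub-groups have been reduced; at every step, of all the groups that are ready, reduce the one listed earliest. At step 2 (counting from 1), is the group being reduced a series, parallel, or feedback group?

(1) close the feedback loop around B3, B4
(2) combine B1, B2, [B3/(1-B3*B4)] in series
(3) reduce the series chain B5, B6
(4) feedback reduction of (B1*B2*[B3/(1-B3*B4)]), (B5*B6)
Step 2 collapses a series group.

Hence the answer: series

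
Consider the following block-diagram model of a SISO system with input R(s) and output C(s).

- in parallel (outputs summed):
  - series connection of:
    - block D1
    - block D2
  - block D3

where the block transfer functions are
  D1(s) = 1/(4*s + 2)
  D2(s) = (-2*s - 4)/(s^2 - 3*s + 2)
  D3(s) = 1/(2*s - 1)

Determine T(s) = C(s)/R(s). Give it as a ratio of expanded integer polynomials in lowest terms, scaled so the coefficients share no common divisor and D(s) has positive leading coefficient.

(1) series reduction of D1, D2: (-s - 2)/(2*s^3 - 5*s^2 + s + 2)
(2) add (D1*D2), D3 (parallel): this yields T(s), and no further normalization is needed

Hence the answer: (2*s^3 - 7*s^2 - 2*s + 4)/(4*s^4 - 12*s^3 + 7*s^2 + 3*s - 2)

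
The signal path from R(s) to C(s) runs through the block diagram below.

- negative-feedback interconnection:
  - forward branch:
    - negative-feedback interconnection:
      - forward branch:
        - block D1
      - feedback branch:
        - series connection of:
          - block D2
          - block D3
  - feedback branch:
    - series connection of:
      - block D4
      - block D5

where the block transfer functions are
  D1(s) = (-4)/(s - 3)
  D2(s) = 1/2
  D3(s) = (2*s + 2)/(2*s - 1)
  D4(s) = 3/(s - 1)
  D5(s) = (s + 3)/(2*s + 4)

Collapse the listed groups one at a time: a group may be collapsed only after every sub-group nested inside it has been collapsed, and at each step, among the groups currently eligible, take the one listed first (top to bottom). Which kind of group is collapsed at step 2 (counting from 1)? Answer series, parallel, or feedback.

(1) reduce the series chain D2, D3
(2) feedback reduction of D1, (D2*D3)
(3) series reduction of D4, D5
(4) apply the feedback formula to [D1/(1+D1*(D2*D3))], (D4*D5)
At step 2 the group reduced is feedback.

Hence the answer: feedback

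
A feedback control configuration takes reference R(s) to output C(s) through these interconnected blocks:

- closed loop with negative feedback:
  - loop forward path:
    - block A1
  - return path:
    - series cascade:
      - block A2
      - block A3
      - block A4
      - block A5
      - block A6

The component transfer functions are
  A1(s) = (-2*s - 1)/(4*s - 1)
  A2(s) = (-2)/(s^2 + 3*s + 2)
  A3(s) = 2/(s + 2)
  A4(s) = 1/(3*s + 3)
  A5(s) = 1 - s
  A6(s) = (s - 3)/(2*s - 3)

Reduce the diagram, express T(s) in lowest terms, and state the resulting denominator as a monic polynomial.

Step 1 - series reduction of A2, A3, A4, A5, A6: (4*s^2 - 16*s + 12)/(6*s^5 + 27*s^4 + 24*s^3 - 45*s^2 - 84*s - 36)
Step 2 - apply the feedback formula to A1, (A2*A3*A4*A5*A6): (-12*s^6 - 60*s^5 - 75*s^4 + 66*s^3 + 213*s^2 + 156*s + 36)/(24*s^6 + 102*s^5 + 69*s^4 - 212*s^3 - 263*s^2 - 68*s + 24)
Step 2 gives the fully reduced T(s), with no common factor left to cancel. The denominator's leading coefficient is 24, so divide each of its coefficients by 24 to get the monic form.

Therefore the answer is s^6 + 17*s^5/4 + 23*s^4/8 - 53*s^3/6 - 263*s^2/24 - 17*s/6 + 1.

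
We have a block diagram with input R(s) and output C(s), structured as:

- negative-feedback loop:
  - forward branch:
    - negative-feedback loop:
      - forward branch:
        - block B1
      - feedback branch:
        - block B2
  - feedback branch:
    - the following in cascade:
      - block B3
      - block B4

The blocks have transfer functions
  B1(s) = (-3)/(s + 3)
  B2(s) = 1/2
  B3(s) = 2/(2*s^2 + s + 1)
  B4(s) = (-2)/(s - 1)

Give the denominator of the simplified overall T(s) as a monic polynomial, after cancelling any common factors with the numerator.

First reduce the diagram to T(s).

Step 1: collapse the loop (B1 forward, B2 return); result (-6)/(2*s + 3)
Step 2: reduce the series chain B3, B4; result (-4)/(2*s^3 - s^2 - 1)
Step 3: reduce the feedback loop with forward [B1/(1+B1*B2)] and return (B3*B4); result (-12*s^3 + 6*s^2 + 6)/(4*s^4 + 4*s^3 - 3*s^2 - 2*s + 21)
Step 3 gives the fully reduced T(s), with no common factor left to cancel. The denominator's leading coefficient is 4, so divide each of its coefficients by 4 to get the monic form.

Answer: s^4 + s^3 - 3*s^2/4 - s/2 + 21/4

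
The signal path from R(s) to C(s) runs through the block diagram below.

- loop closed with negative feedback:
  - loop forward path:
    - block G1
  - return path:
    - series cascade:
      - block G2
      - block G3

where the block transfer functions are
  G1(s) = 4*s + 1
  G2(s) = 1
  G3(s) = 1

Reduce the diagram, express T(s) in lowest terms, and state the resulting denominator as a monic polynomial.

Step 1. cascade G2, G3; result 1
Step 2. close the feedback loop around G1, (G2*G3); result (4*s + 1)/(4*s + 2)
No further cancellation is possible in the step-2 result, so that is T(s). Its denominator becomes monic after dividing by the leading coefficient 4.

Final answer: s + 1/2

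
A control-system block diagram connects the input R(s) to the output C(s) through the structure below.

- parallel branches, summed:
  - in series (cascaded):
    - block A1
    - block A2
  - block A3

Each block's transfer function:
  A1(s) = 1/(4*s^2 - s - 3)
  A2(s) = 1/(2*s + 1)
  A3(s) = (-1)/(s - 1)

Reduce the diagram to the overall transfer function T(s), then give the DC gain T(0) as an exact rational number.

1. combine A1, A2 in series = 1/(8*s^3 + 2*s^2 - 7*s - 3)
2. add (A1*A2), A3 (parallel) = (-8*s^2 - 10*s - 2)/(8*s^3 + 2*s^2 - 7*s - 3)
Step 2 gives the overall T(s). Then T(0) = -2/(-3) = 2/3.

Final answer: 2/3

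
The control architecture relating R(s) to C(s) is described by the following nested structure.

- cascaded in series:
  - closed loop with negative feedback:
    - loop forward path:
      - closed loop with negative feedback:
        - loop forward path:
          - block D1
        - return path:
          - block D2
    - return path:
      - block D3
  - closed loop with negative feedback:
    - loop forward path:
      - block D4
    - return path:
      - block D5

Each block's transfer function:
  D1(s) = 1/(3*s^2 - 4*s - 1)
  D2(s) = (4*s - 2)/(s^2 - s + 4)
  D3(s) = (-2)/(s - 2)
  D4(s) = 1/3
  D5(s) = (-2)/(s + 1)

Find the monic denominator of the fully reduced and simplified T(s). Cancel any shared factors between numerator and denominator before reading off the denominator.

The answer is s^6 - 4*s^5 + 74*s^4/9 - 100*s^3/9 + 11*s^2/9 + 10*s/3 + 4/9.

Reasoning:
Step 1 - apply the feedback formula to D1, D2: (s^2 - s + 4)/(3*s^4 - 7*s^3 + 15*s^2 - 11*s - 6)
Step 2 - close the feedback loop around [D1/(1+D1*D2)], D3: (s^3 - 3*s^2 + 6*s - 8)/(3*s^5 - 13*s^4 + 29*s^3 - 43*s^2 + 18*s + 4)
Step 3 - collapse the loop (D4 forward, D5 return): (s + 1)/(3*s + 1)
Step 4 - cascade [[D1/(1+D1*D2)]/(1+[D1/(1+D1*D2)]*D3)], [D4/(1+D4*D5)]: (s^4 - 2*s^3 + 3*s^2 - 2*s - 8)/(9*s^6 - 36*s^5 + 74*s^4 - 100*s^3 + 11*s^2 + 30*s + 4)
No further cancellation is possible in the step-4 result, so that is T(s). Its denominator becomes monic after dividing by the leading coefficient 9.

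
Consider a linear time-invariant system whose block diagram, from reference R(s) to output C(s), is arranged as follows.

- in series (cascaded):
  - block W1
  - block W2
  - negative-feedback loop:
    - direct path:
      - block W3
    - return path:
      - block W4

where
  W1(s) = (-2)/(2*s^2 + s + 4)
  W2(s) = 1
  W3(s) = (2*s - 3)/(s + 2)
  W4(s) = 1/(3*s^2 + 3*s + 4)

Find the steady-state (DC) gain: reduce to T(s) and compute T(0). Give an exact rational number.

The answer is 6/5.

Reasoning:
Step 1 - reduce the feedback loop with forward W3 and return W4 = (6*s^3 - 3*s^2 - s - 12)/(3*s^3 + 9*s^2 + 12*s + 5)
Step 2 - series reduction of W1, W2, [W3/(1+W3*W4)] = (-12*s^3 + 6*s^2 + 2*s + 24)/(6*s^5 + 21*s^4 + 45*s^3 + 58*s^2 + 53*s + 20)
DC gain: substitute s = 0 into T(s) from step 2: T(0) = 24/20 = 6/5.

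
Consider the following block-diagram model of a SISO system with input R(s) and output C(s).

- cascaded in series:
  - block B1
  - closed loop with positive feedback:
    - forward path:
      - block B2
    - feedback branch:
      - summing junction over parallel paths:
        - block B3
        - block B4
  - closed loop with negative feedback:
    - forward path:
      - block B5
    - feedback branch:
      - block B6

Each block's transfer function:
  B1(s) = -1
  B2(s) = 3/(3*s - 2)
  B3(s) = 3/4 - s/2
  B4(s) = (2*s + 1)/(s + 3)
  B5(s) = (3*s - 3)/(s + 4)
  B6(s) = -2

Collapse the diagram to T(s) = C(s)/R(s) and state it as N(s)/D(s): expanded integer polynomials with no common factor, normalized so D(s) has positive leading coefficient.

Step 1. add B3, B4 (parallel), giving (-2*s^2 + 5*s + 13)/(4*s + 12)
Step 2. feedback reduction of B2, (B3+B4), giving (12*s + 36)/(18*s^2 + 13*s - 63)
Step 3. apply the feedback formula to B5, B6, giving (3 - 3*s)/(5*s - 10)
Step 4. series reduction of B1, [B2/(1-B2*(B3+B4))], [B5/(1+B5*B6)], giving the overall T(s)

Final answer: (36*s^2 + 72*s - 108)/(90*s^3 - 115*s^2 - 445*s + 630)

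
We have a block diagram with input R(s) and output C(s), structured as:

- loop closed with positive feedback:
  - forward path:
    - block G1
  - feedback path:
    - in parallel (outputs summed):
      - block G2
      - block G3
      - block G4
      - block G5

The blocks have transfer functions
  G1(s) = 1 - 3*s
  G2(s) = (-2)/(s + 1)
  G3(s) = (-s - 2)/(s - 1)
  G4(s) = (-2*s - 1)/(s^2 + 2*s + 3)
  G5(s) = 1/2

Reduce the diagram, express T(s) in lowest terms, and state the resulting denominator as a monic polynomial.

Step 1: add G2, G3, G4, G5 (parallel), giving (-s^4 - 16*s^3 - 26*s^2 - 28*s - 1)/(2*s^4 + 4*s^3 + 4*s^2 - 4*s - 6)
Step 2: apply the feedback formula to G1, (G2+G3+G4+G5), giving (6*s^5 + 10*s^4 + 8*s^3 - 16*s^2 - 14*s + 6)/(3*s^5 + 45*s^4 + 58*s^3 + 54*s^2 - 21*s + 5)
T(s) is the step-2 result (common factors already cancelled). Leading coefficient of the denominator: 3. Divide through by 3 for the monic polynomial.

Answer: s^5 + 15*s^4 + 58*s^3/3 + 18*s^2 - 7*s + 5/3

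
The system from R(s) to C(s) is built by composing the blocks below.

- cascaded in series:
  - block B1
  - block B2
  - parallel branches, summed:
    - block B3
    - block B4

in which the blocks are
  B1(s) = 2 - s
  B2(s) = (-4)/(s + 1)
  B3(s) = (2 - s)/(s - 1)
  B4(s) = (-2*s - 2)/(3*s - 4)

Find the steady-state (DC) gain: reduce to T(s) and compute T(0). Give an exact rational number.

Answer: 12

Working:
Step 1 - add B3, B4 (parallel) -> (-5*s^2 + 10*s - 6)/(3*s^2 - 7*s + 4)
Step 2 - reduce the series chain B1, B2, (B3+B4) -> (-20*s^3 + 80*s^2 - 104*s + 48)/(3*s^3 - 4*s^2 - 3*s + 4)
DC gain: substitute s = 0 into T(s) from step 2: T(0) = 48/4 = 12.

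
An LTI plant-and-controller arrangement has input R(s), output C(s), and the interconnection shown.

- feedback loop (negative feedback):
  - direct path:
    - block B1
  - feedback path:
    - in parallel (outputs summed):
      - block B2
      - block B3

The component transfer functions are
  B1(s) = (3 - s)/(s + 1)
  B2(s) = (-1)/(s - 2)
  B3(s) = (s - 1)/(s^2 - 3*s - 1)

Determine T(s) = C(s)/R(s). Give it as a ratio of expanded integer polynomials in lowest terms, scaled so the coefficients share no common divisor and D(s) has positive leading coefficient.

First reduce the diagram to T(s).

1. add B2, B3 (parallel) = 3/(s^3 - 5*s^2 + 5*s + 2)
2. feedback reduction of B1, (B2+B3); the result is T(s) itself (integer coefficients, no common factor, positive leading denominator coefficient)

Answer: (-s^4 + 8*s^3 - 20*s^2 + 13*s + 6)/(s^4 - 4*s^3 + 4*s + 11)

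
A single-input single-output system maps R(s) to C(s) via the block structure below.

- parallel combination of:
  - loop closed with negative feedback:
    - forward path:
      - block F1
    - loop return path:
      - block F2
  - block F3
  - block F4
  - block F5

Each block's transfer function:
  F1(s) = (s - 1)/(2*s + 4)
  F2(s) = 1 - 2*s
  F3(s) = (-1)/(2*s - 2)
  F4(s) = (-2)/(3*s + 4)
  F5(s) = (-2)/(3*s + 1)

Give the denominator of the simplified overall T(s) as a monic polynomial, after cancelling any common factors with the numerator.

Reducing step by step:

Step 1: collapse the loop (F1 forward, F2 return) -> (1 - s)/(2*s^2 - 5*s - 3)
Step 2: parallel reduction of [F1/(1+F1*F2)], F3, F4, F5 -> (-84*s^4 + 149*s^3 + 220*s^2 - 61*s - 56)/(36*s^5 - 66*s^4 - 158*s^3 + 58*s^2 + 106*s + 24)
The result of step 2 is T(s) in lowest terms. Its denominator has leading coefficient 36; dividing the denominator through by 36 makes it monic.

Answer: s^5 - 11*s^4/6 - 79*s^3/18 + 29*s^2/18 + 53*s/18 + 2/3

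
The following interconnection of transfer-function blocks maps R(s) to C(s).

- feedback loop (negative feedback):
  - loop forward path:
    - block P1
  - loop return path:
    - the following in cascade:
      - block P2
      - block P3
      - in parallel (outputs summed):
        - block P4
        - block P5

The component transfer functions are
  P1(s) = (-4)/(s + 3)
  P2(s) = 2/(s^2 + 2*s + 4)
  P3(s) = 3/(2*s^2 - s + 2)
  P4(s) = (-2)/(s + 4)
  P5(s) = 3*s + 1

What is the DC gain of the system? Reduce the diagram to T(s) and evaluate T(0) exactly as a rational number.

1. add P4, P5 (parallel), giving (3*s^2 + 13*s + 2)/(s + 4)
2. cascade P2, P3, (P4+P5), giving (18*s^2 + 78*s + 12)/(2*s^5 + 11*s^4 + 20*s^3 + 32*s^2 + 8*s + 32)
3. apply the feedback formula to P1, (P2*P3*(P4+P5)), giving (-8*s^5 - 44*s^4 - 80*s^3 - 128*s^2 - 32*s - 128)/(2*s^6 + 17*s^5 + 53*s^4 + 92*s^3 + 32*s^2 - 256*s + 48)
Step 3 gives the overall T(s). Then T(0) = -128/48 = -8/3.

Final answer: -8/3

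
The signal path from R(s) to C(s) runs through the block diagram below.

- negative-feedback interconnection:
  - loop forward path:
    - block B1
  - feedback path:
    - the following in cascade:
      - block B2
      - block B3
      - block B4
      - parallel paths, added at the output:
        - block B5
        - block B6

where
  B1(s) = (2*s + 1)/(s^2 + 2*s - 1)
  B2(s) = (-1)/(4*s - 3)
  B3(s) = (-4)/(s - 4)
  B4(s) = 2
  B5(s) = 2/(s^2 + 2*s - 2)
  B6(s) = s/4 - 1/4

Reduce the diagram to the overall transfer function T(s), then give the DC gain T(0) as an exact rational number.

Reducing step by step:

Step 1. parallel reduction of B5, B6 = (s^3 + s^2 - 4*s + 10)/(4*s^2 + 8*s - 8)
Step 2. combine B2, B3, B4, (B5+B6) in series = (2*s^3 + 2*s^2 - 8*s + 20)/(4*s^4 - 11*s^3 - 34*s^2 + 62*s - 24)
Step 3. feedback reduction of B1, (B2*B3*B4*(B5+B6)) = (8*s^5 - 18*s^4 - 79*s^3 + 90*s^2 + 14*s - 24)/(4*s^6 - 3*s^5 - 56*s^4 + 11*s^3 + 120*s^2 - 78*s + 44)
The step-3 result is T(s). Setting s = 0: T(0) = -24/44 = -6/11.

Answer: -6/11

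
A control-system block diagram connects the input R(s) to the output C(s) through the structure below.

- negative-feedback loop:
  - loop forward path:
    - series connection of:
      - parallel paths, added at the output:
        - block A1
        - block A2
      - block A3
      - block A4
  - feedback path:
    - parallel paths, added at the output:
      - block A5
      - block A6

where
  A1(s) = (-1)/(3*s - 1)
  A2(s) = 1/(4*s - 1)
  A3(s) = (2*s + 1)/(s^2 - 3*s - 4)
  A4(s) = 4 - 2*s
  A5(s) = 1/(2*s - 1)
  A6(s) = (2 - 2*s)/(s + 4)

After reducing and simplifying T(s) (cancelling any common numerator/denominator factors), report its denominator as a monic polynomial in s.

Step 1. parallel reduction of A1, A2 = (-s)/(12*s^2 - 7*s + 1)
Step 2. series reduction of (A1+A2), A3, A4 = (4*s^3 - 6*s^2 - 4*s)/(12*s^4 - 43*s^3 - 26*s^2 + 25*s - 4)
Step 3. reduce the parallel group A5, A6 = (-4*s^2 + 7*s + 2)/(2*s^2 + 7*s - 4)
Step 4. reduce the feedback loop with forward ((A1+A2)*A3*A4) and return (A5+A6) = (8*s^5 + 16*s^4 - 66*s^3 - 4*s^2 + 16*s)/(24*s^6 - 18*s^5 - 349*s^4 + 22*s^3 + 231*s^2 - 136*s + 16)
No further cancellation is possible in the step-4 result, so that is T(s). Its denominator becomes monic after dividing by the leading coefficient 24.

Therefore the answer is s^6 - 3*s^5/4 - 349*s^4/24 + 11*s^3/12 + 77*s^2/8 - 17*s/3 + 2/3.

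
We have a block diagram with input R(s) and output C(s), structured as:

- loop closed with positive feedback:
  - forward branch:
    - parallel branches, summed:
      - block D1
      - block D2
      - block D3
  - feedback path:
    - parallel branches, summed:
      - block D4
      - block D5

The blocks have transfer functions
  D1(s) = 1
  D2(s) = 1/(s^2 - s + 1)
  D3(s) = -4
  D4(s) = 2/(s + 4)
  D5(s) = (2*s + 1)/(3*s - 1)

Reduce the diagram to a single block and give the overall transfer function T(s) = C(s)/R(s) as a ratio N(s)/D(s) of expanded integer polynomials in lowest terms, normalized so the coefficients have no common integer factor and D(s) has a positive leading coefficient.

1. add D1, D2, D3 (parallel); result (-3*s^2 + 3*s - 2)/(s^2 - s + 1)
2. combine D4, D5 in parallel; result (2*s^2 + 15*s + 2)/(3*s^2 + 11*s - 4)
3. feedback reduction of (D1+D2+D3), (D4+D5), which is the overall transfer function T(s) = C(s)/R(s) in lowest terms

Therefore the answer is (-9*s^4 - 24*s^3 + 39*s^2 - 34*s + 8)/(9*s^4 + 47*s^3 - 47*s^2 + 39*s).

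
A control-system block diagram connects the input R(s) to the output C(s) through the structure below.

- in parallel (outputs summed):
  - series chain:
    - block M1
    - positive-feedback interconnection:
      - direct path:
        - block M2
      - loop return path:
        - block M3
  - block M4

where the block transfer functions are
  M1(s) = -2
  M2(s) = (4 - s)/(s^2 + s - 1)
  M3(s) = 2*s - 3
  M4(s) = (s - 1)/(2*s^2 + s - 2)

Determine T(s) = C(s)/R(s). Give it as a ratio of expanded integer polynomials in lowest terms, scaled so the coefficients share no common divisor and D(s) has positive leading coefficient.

Step 1. reduce the feedback loop with forward M2 and return M3 gives (4 - s)/(3*s^2 - 10*s + 11)
Step 2. combine M1, [M2/(1-M2*M3)] in series gives (2*s - 8)/(3*s^2 - 10*s + 11)
Step 3. reduce the parallel group (M1*[M2/(1-M2*M3)]), M4; the result is T(s) itself (integer coefficients, no common factor, positive leading denominator coefficient)

Final answer: (7*s^3 - 27*s^2 + 9*s + 5)/(6*s^4 - 17*s^3 + 6*s^2 + 31*s - 22)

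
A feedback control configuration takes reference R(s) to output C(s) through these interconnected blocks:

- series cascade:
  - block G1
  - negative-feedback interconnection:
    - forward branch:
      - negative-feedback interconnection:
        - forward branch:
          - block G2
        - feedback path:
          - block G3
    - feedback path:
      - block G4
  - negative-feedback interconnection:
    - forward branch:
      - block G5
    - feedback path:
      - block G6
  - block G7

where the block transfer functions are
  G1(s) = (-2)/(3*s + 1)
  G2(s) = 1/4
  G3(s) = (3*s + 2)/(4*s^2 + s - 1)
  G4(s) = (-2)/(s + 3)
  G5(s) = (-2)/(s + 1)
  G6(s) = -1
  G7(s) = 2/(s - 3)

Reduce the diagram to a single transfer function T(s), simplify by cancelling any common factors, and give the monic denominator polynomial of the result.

[1] close the feedback loop around G2, G3 gives (4*s^2 + s - 1)/(16*s^2 + 7*s - 2)
[2] close the feedback loop around [G2/(1+G2*G3)], G4 gives (4*s^3 + 13*s^2 + 2*s - 3)/(16*s^3 + 47*s^2 + 17*s - 4)
[3] apply the feedback formula to G5, G6 gives (-2)/(s + 3)
[4] series reduction of G1, [[G2/(1+G2*G3)]/(1+[G2/(1+G2*G3)]*G4)], [G5/(1+G5*G6)], G7 gives (32*s^2 + 8*s - 8)/(48*s^5 + 13*s^4 - 373*s^3 - 289*s^2 - 19*s + 12)
T(s) is the step-4 result (common factors already cancelled). Leading coefficient of the denominator: 48. Divide through by 48 for the monic polynomial.

Final answer: s^5 + 13*s^4/48 - 373*s^3/48 - 289*s^2/48 - 19*s/48 + 1/4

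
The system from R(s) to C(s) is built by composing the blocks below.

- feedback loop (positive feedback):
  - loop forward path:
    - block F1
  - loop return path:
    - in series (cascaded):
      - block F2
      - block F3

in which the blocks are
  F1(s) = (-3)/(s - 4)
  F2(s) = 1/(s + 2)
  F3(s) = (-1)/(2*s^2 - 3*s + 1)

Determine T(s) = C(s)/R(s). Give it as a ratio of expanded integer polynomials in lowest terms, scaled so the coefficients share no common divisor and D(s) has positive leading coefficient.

Step 1: multiply F2, F3 (series), giving (-1)/(2*s^3 + s^2 - 5*s + 2)
Step 2: close the feedback loop around F1, (F2*F3); the result is T(s) itself (integer coefficients, no common factor, positive leading denominator coefficient)

Answer: (-6*s^3 - 3*s^2 + 15*s - 6)/(2*s^4 - 7*s^3 - 9*s^2 + 22*s - 11)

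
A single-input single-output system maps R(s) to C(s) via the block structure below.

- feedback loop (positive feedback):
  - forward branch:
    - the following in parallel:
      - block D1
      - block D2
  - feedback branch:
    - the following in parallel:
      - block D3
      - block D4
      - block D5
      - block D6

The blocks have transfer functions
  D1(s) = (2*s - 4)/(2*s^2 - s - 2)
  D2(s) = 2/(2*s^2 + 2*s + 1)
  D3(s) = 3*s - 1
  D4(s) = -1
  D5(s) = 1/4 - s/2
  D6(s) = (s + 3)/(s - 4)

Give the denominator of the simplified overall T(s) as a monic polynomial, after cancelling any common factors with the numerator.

1. reduce the parallel group D1, D2; result (4*s^3 - 8*s - 8)/(4*s^4 + 2*s^3 - 4*s^2 - 5*s - 2)
2. sum the parallel branches D3, D4, D5, D6; result (10*s^2 - 43*s + 40)/(4*s - 16)
3. close the feedback loop around (D1+D2), (D3+D4+D5+D6); result (-4*s^4 + 16*s^3 + 8*s^2 - 24*s - 32)/(6*s^5 - 29*s^4 + 32*s^3 + 55*s^2 - 12*s - 88)
No further cancellation is possible in the step-3 result, so that is T(s). Its denominator becomes monic after dividing by the leading coefficient 6.

Answer: s^5 - 29*s^4/6 + 16*s^3/3 + 55*s^2/6 - 2*s - 44/3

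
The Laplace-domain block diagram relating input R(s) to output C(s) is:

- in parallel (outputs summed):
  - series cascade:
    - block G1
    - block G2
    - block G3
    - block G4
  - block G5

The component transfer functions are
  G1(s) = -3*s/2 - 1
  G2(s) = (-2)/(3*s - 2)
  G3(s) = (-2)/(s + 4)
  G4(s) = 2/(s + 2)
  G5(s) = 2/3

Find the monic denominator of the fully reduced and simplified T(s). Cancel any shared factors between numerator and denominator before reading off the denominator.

First reduce the diagram to T(s).

1. combine G1, G2, G3, G4 in series gives (-12*s - 8)/(3*s^3 + 16*s^2 + 12*s - 16)
2. parallel reduction of (G1*G2*G3*G4), G5 gives (6*s^3 + 32*s^2 - 12*s - 56)/(9*s^3 + 48*s^2 + 36*s - 48)
That last expression is T(s), already simplified. Scaling its denominator by 1/9 (the reciprocal of the leading coefficient) yields the monic denominator.

Answer: s^3 + 16*s^2/3 + 4*s - 16/3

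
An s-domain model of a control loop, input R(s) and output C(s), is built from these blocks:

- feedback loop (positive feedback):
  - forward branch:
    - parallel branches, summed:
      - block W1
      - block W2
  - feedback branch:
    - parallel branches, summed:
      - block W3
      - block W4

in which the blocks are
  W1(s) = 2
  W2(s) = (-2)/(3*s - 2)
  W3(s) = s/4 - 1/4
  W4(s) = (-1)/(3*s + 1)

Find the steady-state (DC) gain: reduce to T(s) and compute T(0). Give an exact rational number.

(1) add W1, W2 (parallel), giving (6*s - 6)/(3*s - 2)
(2) add W3, W4 (parallel), giving (3*s^2 - 2*s - 5)/(12*s + 4)
(3) feedback reduction of (W1+W2), (W3+W4), giving (-36*s^2 + 24*s + 12)/(9*s^3 - 33*s^2 - 3*s + 19)
Step 3 gives the overall T(s). Then T(0) = 12/19.

Hence the answer: 12/19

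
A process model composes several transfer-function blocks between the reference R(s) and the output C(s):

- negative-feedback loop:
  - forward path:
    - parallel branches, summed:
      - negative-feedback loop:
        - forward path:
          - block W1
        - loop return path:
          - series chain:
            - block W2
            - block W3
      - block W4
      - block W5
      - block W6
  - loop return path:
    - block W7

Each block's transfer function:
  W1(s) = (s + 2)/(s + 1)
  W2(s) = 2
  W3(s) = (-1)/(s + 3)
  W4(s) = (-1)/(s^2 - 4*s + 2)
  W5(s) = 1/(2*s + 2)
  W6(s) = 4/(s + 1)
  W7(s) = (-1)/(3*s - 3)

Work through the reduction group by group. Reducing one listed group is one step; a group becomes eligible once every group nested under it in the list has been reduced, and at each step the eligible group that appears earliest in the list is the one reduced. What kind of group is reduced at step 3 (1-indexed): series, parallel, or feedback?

Step 1: reduce the series chain W2, W3
Step 2: feedback reduction of W1, (W2*W3)
Step 3: sum the parallel branches [W1/(1+W1*(W2*W3))], W4, W5, W6
Step 4: reduce the feedback loop with forward ([W1/(1+W1*(W2*W3))]+W4+W5+W6) and return W7
The group at step 3 is a parallel group.

Answer: parallel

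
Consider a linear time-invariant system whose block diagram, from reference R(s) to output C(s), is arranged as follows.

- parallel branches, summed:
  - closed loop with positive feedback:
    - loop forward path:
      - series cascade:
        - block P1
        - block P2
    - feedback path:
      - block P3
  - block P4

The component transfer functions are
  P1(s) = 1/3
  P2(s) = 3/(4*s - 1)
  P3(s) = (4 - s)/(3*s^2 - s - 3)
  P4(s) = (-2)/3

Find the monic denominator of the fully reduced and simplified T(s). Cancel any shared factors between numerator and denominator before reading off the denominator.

First reduce the diagram to T(s).

Step 1 - reduce the series chain P1, P2 -> 1/(4*s - 1)
Step 2 - collapse the loop ((P1*P2) forward, P3 return) -> (3*s^2 - s - 3)/(12*s^3 - 7*s^2 - 10*s - 1)
Step 3 - add [(P1*P2)/(1-(P1*P2)*P3)], P4 (parallel) -> (-24*s^3 + 23*s^2 + 17*s - 7)/(36*s^3 - 21*s^2 - 30*s - 3)
Step 3 gives the fully reduced T(s), with no common factor left to cancel. The denominator's leading coefficient is 36, so divide each of its coefficients by 36 to get the monic form.

Answer: s^3 - 7*s^2/12 - 5*s/6 - 1/12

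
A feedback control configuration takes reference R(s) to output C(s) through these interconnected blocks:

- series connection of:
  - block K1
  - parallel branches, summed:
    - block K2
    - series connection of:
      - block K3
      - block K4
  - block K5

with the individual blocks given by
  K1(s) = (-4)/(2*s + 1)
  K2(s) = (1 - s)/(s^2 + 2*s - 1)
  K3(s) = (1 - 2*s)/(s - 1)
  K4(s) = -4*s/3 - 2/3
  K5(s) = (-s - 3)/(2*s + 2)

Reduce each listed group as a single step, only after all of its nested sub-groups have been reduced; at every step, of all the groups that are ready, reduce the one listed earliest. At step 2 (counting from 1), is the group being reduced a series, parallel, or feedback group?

The answer is parallel.

Reasoning:
Step 1 - reduce the series chain K3, K4
Step 2 - add K2, (K3*K4) (parallel)
Step 3 - multiply K1, (K2+(K3*K4)), K5 (series)
So the answer for step 2 is parallel.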